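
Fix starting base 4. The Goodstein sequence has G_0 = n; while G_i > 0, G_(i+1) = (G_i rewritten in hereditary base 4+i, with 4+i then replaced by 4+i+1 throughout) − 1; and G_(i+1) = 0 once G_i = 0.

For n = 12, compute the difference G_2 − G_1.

[0] 12 ≡ 3·4 (base 4). Lift 5: 15. −1: 14.
[1] 14 ≡ 2·5 + 4 (base 5). Lift 6: 16. −1: 15.

1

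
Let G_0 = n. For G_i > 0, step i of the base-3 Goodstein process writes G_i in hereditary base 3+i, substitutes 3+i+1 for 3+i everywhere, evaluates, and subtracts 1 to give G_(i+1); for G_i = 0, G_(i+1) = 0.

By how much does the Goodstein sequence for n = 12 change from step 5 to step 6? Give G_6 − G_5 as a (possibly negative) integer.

12 —HB3→ 3^2 + 3 —bump→ 4^2 + 4 = 20 —(−1)→ 19
19 —HB4→ 4^2 + 3 —bump→ 5^2 + 3 = 28 —(−1)→ 27
27 —HB5→ 5^2 + 2 —bump→ 6^2 + 2 = 38 —(−1)→ 37
37 —HB6→ 6^2 + 1 —bump→ 7^2 + 1 = 50 —(−1)→ 49
49 —HB7→ 7^2 —bump→ 8^2 = 64 —(−1)→ 63
63 —HB8→ 7·8 + 7 —bump→ 7·9 + 7 = 70 —(−1)→ 69

6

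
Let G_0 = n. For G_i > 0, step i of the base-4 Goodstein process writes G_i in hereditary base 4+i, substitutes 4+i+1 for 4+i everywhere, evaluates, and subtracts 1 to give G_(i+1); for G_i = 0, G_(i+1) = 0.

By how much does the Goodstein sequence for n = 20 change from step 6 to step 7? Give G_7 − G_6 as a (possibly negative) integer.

step 0: 20 = 4^2 + 4; sub 5 for 4: 5^2 + 5; = 30; G_1 = 30−1 = 29
step 1: 29 = 5^2 + 4; sub 6 for 5: 6^2 + 4; = 40; G_2 = 40−1 = 39
step 2: 39 = 6^2 + 3; sub 7 for 6: 7^2 + 3; = 52; G_3 = 52−1 = 51
step 3: 51 = 7^2 + 2; sub 8 for 7: 8^2 + 2; = 66; G_4 = 66−1 = 65
step 4: 65 = 8^2 + 1; sub 9 for 8: 9^2 + 1; = 82; G_5 = 82−1 = 81
step 5: 81 = 9^2; sub 10 for 9: 10^2; = 100; G_6 = 100−1 = 99
step 6: 99 = 9·10 + 9; sub 11 for 10: 9·11 + 9; = 108; G_7 = 108−1 = 107

8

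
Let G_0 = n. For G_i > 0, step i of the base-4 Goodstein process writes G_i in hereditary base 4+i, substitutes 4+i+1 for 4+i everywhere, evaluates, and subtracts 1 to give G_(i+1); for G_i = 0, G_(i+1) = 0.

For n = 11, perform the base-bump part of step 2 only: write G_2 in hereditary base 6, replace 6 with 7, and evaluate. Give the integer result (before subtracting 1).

15

i=0: 11 = 2·4 + 3 (b=4); 4→5: 2·5 + 3 = 13; 13−1 = 12
i=1: 12 = 2·5 + 2 (b=5); 5→6: 2·6 + 2 = 14; 14−1 = 13
i=2: 13 = 2·6 + 1 (b=6); 6→7: 2·7 + 1 = 15; 15−1 = 14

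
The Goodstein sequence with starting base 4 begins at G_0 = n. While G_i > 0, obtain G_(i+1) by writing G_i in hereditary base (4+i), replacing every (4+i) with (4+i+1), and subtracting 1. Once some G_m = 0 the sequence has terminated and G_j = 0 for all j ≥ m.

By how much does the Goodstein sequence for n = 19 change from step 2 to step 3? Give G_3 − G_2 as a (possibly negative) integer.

[0] 19 ≡ 4^2 + 3 (base 4). Lift 5: 28. −1: 27.
[1] 27 ≡ 5^2 + 2 (base 5). Lift 6: 38. −1: 37.
[2] 37 ≡ 6^2 + 1 (base 6). Lift 7: 50. −1: 49.

12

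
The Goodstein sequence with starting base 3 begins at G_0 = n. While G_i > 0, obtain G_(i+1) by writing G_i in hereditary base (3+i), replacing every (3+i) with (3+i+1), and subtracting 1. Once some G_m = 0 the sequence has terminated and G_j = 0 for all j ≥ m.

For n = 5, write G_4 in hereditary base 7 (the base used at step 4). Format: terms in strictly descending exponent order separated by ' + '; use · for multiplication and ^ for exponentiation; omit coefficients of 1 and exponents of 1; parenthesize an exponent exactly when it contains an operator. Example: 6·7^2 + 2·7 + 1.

step 0: 5 = 3 + 2; sub 4 for 3: 4 + 2; = 6; G_1 = 6−1 = 5
step 1: 5 = 4 + 1; sub 5 for 4: 5 + 1; = 6; G_2 = 6−1 = 5
step 2: 5 = 5; sub 6 for 5: 6; = 6; G_3 = 6−1 = 5
step 3: 5 = 5; sub 7 for 6: 5; = 5; G_4 = 5−1 = 4

4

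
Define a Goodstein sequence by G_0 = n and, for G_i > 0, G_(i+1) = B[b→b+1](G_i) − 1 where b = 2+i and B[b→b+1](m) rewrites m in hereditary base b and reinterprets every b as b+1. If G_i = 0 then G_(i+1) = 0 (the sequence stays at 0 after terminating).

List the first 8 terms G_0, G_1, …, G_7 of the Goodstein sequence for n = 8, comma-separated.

8, 80, 553, 6310, 93395, 1647195, 33554571, 774841151

[0] 8 ≡ 2^(2 + 1) (base 2). Lift 3: 81. −1: 80.
[1] 80 ≡ 2·3^3 + 2·3^2 + 2·3 + 2 (base 3). Lift 4: 554. −1: 553.
[2] 553 ≡ 2·4^4 + 2·4^2 + 2·4 + 1 (base 4). Lift 5: 6311. −1: 6310.
[3] 6310 ≡ 2·5^5 + 2·5^2 + 2·5 (base 5). Lift 6: 93396. −1: 93395.
[4] 93395 ≡ 2·6^6 + 2·6^2 + 6 + 5 (base 6). Lift 7: 1647196. −1: 1647195.
[5] 1647195 ≡ 2·7^7 + 2·7^2 + 7 + 4 (base 7). Lift 8: 33554572. −1: 33554571.
[6] 33554571 ≡ 2·8^8 + 2·8^2 + 8 + 3 (base 8). Lift 9: 774841152. −1: 774841151.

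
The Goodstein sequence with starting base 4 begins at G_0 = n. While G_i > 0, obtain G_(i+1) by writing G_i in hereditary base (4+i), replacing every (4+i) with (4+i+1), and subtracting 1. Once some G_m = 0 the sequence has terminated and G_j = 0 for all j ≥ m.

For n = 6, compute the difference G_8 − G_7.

G_0=6  [base 4] 4 + 2  →[4↦5]→  5 + 2 = 7  −1 ⇒ G_1=6
G_1=6  [base 5] 5 + 1  →[5↦6]→  6 + 1 = 7  −1 ⇒ G_2=6
G_2=6  [base 6] 6  →[6↦7]→  7 = 7  −1 ⇒ G_3=6
G_3=6  [base 7] 6  →[7↦8]→  6 = 6  −1 ⇒ G_4=5
G_4=5  [base 8] 5  →[8↦9]→  5 = 5  −1 ⇒ G_5=4
G_5=4  [base 9] 4  →[9↦10]→  4 = 4  −1 ⇒ G_6=3
G_6=3  [base 10] 3  →[10↦11]→  3 = 3  −1 ⇒ G_7=2
G_7=2  [base 11] 2  →[11↦12]→  2 = 2  −1 ⇒ G_8=1

-1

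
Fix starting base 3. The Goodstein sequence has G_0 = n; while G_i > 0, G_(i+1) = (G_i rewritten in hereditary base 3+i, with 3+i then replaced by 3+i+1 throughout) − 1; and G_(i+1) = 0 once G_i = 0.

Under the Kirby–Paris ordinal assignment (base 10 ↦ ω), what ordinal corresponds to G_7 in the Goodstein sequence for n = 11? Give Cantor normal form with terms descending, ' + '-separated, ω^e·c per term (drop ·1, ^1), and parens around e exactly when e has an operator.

G_0 = 11. HB_3(11) = 3^2 + 2. Bump = 18. G_1 = 17.
G_1 = 17. HB_4(17) = 4^2 + 1. Bump = 26. G_2 = 25.
G_2 = 25. HB_5(25) = 5^2. Bump = 36. G_3 = 35.
G_3 = 35. HB_6(35) = 5·6 + 5. Bump = 40. G_4 = 39.
G_4 = 39. HB_7(39) = 5·7 + 4. Bump = 44. G_5 = 43.
G_5 = 43. HB_8(43) = 5·8 + 3. Bump = 48. G_6 = 47.
G_6 = 47. HB_9(47) = 5·9 + 2. Bump = 52. G_7 = 51.

ω·5 + 1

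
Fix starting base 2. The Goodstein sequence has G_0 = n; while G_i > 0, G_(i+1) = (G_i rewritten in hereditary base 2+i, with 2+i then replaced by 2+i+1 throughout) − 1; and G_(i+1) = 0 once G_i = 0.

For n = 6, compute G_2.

6 —HB2→ 2^2 + 2 —bump→ 3^3 + 3 = 30 —(−1)→ 29
29 —HB3→ 3^3 + 2 —bump→ 4^4 + 2 = 258 —(−1)→ 257
257 —HB4→ 4^4 + 1 —bump→ 5^5 + 1 = 3126 —(−1)→ 3125

257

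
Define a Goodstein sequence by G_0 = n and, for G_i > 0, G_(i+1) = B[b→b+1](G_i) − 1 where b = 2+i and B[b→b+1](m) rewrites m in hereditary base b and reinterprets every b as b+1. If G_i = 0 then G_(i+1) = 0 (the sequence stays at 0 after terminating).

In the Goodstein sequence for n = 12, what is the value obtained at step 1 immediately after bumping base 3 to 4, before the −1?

base 2: 12 = 2^(2 + 1) + 2^2; at 3: 3^(3 + 1) + 3^3 = 108; next = 107
base 3: 107 = 3^(3 + 1) + 2·3^2 + 2·3 + 2; at 4: 4^(4 + 1) + 2·4^2 + 2·4 + 2 = 1066; next = 1065

1066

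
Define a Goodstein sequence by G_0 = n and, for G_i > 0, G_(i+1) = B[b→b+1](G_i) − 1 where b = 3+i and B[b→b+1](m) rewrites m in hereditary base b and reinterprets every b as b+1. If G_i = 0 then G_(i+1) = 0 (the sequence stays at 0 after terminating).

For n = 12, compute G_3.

(0) 12|_3 = 3^2 + 3 ↦ 4^2 + 4|_4 = 20 ⇒ 19
(1) 19|_4 = 4^2 + 3 ↦ 5^2 + 3|_5 = 28 ⇒ 27
(2) 27|_5 = 5^2 + 2 ↦ 6^2 + 2|_6 = 38 ⇒ 37
(3) 37|_6 = 6^2 + 1 ↦ 7^2 + 1|_7 = 50 ⇒ 49

37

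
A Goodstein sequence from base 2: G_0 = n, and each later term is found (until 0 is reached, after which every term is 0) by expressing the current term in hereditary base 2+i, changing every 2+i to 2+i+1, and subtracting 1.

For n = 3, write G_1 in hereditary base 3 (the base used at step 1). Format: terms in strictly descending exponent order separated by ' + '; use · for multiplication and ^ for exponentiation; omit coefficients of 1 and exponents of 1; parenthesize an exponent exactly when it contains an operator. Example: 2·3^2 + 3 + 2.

step 0: 3 = 2 + 1; sub 3 for 2: 3 + 1; = 4; G_1 = 4−1 = 3
step 1: 3 = 3; sub 4 for 3: 4; = 4; G_2 = 4−1 = 3

3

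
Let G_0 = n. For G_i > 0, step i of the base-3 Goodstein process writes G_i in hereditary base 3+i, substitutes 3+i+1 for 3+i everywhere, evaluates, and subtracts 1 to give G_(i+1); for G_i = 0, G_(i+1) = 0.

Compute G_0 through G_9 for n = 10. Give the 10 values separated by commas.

(0) 10|_3 = 3^2 + 1 ↦ 4^2 + 1|_4 = 17 ⇒ 16
(1) 16|_4 = 4^2 ↦ 5^2|_5 = 25 ⇒ 24
(2) 24|_5 = 4·5 + 4 ↦ 4·6 + 4|_6 = 28 ⇒ 27
(3) 27|_6 = 4·6 + 3 ↦ 4·7 + 3|_7 = 31 ⇒ 30
(4) 30|_7 = 4·7 + 2 ↦ 4·8 + 2|_8 = 34 ⇒ 33
(5) 33|_8 = 4·8 + 1 ↦ 4·9 + 1|_9 = 37 ⇒ 36
(6) 36|_9 = 4·9 ↦ 4·10|_10 = 40 ⇒ 39
(7) 39|_10 = 3·10 + 9 ↦ 3·11 + 9|_11 = 42 ⇒ 41
(8) 41|_11 = 3·11 + 8 ↦ 3·12 + 8|_12 = 44 ⇒ 43

10, 16, 24, 27, 30, 33, 36, 39, 41, 43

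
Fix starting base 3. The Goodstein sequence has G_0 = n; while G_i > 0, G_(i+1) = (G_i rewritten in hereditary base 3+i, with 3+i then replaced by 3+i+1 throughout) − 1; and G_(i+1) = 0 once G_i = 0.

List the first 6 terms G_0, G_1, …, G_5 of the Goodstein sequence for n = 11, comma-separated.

11, 17, 25, 35, 39, 43

G_0=11  [base 3] 3^2 + 2  →[3↦4]→  4^2 + 2 = 18  −1 ⇒ G_1=17
G_1=17  [base 4] 4^2 + 1  →[4↦5]→  5^2 + 1 = 26  −1 ⇒ G_2=25
G_2=25  [base 5] 5^2  →[5↦6]→  6^2 = 36  −1 ⇒ G_3=35
G_3=35  [base 6] 5·6 + 5  →[6↦7]→  5·7 + 5 = 40  −1 ⇒ G_4=39
G_4=39  [base 7] 5·7 + 4  →[7↦8]→  5·8 + 4 = 44  −1 ⇒ G_5=43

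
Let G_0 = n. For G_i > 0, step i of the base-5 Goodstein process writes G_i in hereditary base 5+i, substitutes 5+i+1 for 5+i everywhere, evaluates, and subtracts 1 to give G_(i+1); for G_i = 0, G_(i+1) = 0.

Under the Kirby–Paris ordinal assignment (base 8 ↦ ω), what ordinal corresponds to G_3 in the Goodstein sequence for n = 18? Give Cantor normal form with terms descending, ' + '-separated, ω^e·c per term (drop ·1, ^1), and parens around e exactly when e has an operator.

[0] 18 ≡ 3·5 + 3 (base 5). Lift 6: 21. −1: 20.
[1] 20 ≡ 3·6 + 2 (base 6). Lift 7: 23. −1: 22.
[2] 22 ≡ 3·7 + 1 (base 7). Lift 8: 25. −1: 24.
[3] 24 ≡ 3·8 (base 8). Lift 9: 27. −1: 26.

ω·3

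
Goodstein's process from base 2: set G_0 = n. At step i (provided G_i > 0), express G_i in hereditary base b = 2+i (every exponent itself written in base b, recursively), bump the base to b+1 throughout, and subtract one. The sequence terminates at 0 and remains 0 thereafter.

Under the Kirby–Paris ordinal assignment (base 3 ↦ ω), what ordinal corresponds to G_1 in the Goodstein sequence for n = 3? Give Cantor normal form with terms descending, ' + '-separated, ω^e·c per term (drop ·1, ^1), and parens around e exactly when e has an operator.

(0) 3|_2 = 2 + 1 ↦ 3 + 1|_3 = 4 ⇒ 3
(1) 3|_3 = 3 ↦ 4|_4 = 4 ⇒ 3

ω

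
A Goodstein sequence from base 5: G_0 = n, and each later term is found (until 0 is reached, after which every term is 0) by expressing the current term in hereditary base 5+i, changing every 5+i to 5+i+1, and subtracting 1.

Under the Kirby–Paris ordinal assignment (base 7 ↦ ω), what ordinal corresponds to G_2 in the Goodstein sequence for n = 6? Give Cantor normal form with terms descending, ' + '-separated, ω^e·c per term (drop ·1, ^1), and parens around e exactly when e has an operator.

6

G_0=6  [base 5] 5 + 1  →[5↦6]→  6 + 1 = 7  −1 ⇒ G_1=6
G_1=6  [base 6] 6  →[6↦7]→  7 = 7  −1 ⇒ G_2=6
G_2=6  [base 7] 6  →[7↦8]→  6 = 6  −1 ⇒ G_3=5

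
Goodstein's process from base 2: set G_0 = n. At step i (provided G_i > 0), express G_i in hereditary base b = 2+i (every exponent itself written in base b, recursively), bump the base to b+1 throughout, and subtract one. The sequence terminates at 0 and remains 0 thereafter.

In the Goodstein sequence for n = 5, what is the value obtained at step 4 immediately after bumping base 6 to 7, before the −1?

G_0 = 5. HB_2(5) = 2^2 + 1. Bump = 28. G_1 = 27.
G_1 = 27. HB_3(27) = 3^3. Bump = 256. G_2 = 255.
G_2 = 255. HB_4(255) = 3·4^3 + 3·4^2 + 3·4 + 3. Bump = 468. G_3 = 467.
G_3 = 467. HB_5(467) = 3·5^3 + 3·5^2 + 3·5 + 2. Bump = 776. G_4 = 775.
G_4 = 775. HB_6(775) = 3·6^3 + 3·6^2 + 3·6 + 1. Bump = 1198. G_5 = 1197.

1198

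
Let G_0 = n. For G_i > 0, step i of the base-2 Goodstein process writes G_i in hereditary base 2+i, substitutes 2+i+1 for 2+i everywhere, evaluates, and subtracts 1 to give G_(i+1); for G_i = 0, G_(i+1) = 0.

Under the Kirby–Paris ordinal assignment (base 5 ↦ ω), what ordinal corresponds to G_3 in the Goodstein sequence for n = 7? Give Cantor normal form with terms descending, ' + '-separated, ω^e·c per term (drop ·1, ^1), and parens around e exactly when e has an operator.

[0] 7 ≡ 2^2 + 2 + 1 (base 2). Lift 3: 31. −1: 30.
[1] 30 ≡ 3^3 + 3 (base 3). Lift 4: 260. −1: 259.
[2] 259 ≡ 4^4 + 3 (base 4). Lift 5: 3128. −1: 3127.
[3] 3127 ≡ 5^5 + 2 (base 5). Lift 6: 46658. −1: 46657.

ω^ω + 2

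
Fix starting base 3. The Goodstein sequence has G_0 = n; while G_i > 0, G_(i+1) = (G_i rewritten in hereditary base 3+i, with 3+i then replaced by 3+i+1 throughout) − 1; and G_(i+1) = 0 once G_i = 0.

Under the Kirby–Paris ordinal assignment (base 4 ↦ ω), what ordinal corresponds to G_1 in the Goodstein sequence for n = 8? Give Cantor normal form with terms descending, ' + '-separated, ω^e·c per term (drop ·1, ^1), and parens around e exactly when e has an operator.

ω·2 + 1

step 0: 8 = 2·3 + 2; sub 4 for 3: 2·4 + 2; = 10; G_1 = 10−1 = 9
step 1: 9 = 2·4 + 1; sub 5 for 4: 2·5 + 1; = 11; G_2 = 11−1 = 10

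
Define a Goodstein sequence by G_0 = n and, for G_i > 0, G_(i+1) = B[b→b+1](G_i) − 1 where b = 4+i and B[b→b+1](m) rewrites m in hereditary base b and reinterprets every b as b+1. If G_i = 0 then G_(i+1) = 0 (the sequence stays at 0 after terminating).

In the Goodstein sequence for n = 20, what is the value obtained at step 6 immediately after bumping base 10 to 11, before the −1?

108

(0) 20|_4 = 4^2 + 4 ↦ 5^2 + 5|_5 = 30 ⇒ 29
(1) 29|_5 = 5^2 + 4 ↦ 6^2 + 4|_6 = 40 ⇒ 39
(2) 39|_6 = 6^2 + 3 ↦ 7^2 + 3|_7 = 52 ⇒ 51
(3) 51|_7 = 7^2 + 2 ↦ 8^2 + 2|_8 = 66 ⇒ 65
(4) 65|_8 = 8^2 + 1 ↦ 9^2 + 1|_9 = 82 ⇒ 81
(5) 81|_9 = 9^2 ↦ 10^2|_10 = 100 ⇒ 99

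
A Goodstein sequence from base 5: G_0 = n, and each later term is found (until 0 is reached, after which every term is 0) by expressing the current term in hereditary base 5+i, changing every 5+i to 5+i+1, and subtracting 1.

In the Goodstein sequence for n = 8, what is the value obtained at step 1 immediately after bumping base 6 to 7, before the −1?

9

(0) 8|_5 = 5 + 3 ↦ 6 + 3|_6 = 9 ⇒ 8
(1) 8|_6 = 6 + 2 ↦ 7 + 2|_7 = 9 ⇒ 8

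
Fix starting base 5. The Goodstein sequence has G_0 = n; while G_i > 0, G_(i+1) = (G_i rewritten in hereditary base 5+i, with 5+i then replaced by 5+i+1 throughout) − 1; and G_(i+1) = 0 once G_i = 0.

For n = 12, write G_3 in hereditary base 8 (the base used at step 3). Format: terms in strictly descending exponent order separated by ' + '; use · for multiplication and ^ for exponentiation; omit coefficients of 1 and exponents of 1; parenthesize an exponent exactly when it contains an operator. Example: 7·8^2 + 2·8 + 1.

8 + 7

[0] 12 ≡ 2·5 + 2 (base 5). Lift 6: 14. −1: 13.
[1] 13 ≡ 2·6 + 1 (base 6). Lift 7: 15. −1: 14.
[2] 14 ≡ 2·7 (base 7). Lift 8: 16. −1: 15.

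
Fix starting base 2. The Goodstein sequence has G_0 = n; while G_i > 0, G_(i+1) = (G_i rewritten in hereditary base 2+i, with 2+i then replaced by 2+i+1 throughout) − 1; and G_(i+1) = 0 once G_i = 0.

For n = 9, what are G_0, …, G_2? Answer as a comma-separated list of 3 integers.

i=0: 9 = 2^(2 + 1) + 1 (b=2); 2→3: 3^(3 + 1) + 1 = 82; 82−1 = 81
i=1: 81 = 3^(3 + 1) (b=3); 3→4: 4^(4 + 1) = 1024; 1024−1 = 1023

9, 81, 1023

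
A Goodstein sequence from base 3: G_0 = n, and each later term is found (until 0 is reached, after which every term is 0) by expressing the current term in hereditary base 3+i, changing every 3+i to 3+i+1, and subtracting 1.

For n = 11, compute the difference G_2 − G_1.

i=0: 11 = 3^2 + 2 (b=3); 3→4: 4^2 + 2 = 18; 18−1 = 17
i=1: 17 = 4^2 + 1 (b=4); 4→5: 5^2 + 1 = 26; 26−1 = 25

8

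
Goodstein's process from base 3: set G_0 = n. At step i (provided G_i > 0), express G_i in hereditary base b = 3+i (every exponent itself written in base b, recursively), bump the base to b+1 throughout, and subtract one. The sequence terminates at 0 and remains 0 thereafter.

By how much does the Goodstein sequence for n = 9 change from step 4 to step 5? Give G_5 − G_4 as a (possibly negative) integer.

G_0=9  [base 3] 3^2  →[3↦4]→  4^2 = 16  −1 ⇒ G_1=15
G_1=15  [base 4] 3·4 + 3  →[4↦5]→  3·5 + 3 = 18  −1 ⇒ G_2=17
G_2=17  [base 5] 3·5 + 2  →[5↦6]→  3·6 + 2 = 20  −1 ⇒ G_3=19
G_3=19  [base 6] 3·6 + 1  →[6↦7]→  3·7 + 1 = 22  −1 ⇒ G_4=21
G_4=21  [base 7] 3·7  →[7↦8]→  3·8 = 24  −1 ⇒ G_5=23

2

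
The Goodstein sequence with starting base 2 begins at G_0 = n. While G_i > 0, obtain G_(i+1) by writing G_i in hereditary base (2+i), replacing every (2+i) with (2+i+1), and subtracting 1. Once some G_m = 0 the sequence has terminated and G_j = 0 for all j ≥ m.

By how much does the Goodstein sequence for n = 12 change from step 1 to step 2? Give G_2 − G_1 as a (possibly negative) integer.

[0] 12 ≡ 2^(2 + 1) + 2^2 (base 2). Lift 3: 108. −1: 107.
[1] 107 ≡ 3^(3 + 1) + 2·3^2 + 2·3 + 2 (base 3). Lift 4: 1066. −1: 1065.

958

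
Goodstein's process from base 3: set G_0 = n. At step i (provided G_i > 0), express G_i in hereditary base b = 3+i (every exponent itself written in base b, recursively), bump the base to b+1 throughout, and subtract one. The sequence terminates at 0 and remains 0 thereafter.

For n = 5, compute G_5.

[0] 5 ≡ 3 + 2 (base 3). Lift 4: 6. −1: 5.
[1] 5 ≡ 4 + 1 (base 4). Lift 5: 6. −1: 5.
[2] 5 ≡ 5 (base 5). Lift 6: 6. −1: 5.
[3] 5 ≡ 5 (base 6). Lift 7: 5. −1: 4.
[4] 4 ≡ 4 (base 7). Lift 8: 4. −1: 3.
[5] 3 ≡ 3 (base 8). Lift 9: 3. −1: 2.

3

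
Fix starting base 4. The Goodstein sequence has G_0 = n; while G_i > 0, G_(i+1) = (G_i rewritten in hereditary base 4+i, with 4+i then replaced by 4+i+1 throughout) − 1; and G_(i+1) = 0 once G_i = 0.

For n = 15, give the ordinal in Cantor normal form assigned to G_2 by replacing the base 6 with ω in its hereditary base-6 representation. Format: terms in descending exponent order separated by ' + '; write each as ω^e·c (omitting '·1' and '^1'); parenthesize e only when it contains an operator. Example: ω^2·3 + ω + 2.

base 4: 15 = 3·4 + 3; at 5: 3·5 + 3 = 18; next = 17
base 5: 17 = 3·5 + 2; at 6: 3·6 + 2 = 20; next = 19

ω·3 + 1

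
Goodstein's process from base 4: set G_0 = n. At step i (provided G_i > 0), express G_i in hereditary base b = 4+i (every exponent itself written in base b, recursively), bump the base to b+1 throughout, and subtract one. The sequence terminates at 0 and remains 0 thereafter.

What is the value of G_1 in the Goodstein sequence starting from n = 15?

17

(0) 15|_4 = 3·4 + 3 ↦ 3·5 + 3|_5 = 18 ⇒ 17
(1) 17|_5 = 3·5 + 2 ↦ 3·6 + 2|_6 = 20 ⇒ 19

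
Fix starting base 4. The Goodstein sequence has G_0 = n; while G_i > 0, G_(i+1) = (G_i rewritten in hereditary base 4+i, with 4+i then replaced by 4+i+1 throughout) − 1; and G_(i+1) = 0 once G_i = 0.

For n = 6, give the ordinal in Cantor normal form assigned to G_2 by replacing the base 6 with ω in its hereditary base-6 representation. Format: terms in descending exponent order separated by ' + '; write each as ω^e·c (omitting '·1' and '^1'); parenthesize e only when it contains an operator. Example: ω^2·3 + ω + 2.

step 0: 6 = 4 + 2; sub 5 for 4: 5 + 2; = 7; G_1 = 7−1 = 6
step 1: 6 = 5 + 1; sub 6 for 5: 6 + 1; = 7; G_2 = 7−1 = 6
step 2: 6 = 6; sub 7 for 6: 7; = 7; G_3 = 7−1 = 6

ω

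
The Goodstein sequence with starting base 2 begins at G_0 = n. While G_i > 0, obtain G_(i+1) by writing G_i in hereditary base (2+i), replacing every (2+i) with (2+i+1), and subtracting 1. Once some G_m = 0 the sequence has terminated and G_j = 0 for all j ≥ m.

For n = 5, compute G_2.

255

G_0=5  [base 2] 2^2 + 1  →[2↦3]→  3^3 + 1 = 28  −1 ⇒ G_1=27
G_1=27  [base 3] 3^3  →[3↦4]→  4^4 = 256  −1 ⇒ G_2=255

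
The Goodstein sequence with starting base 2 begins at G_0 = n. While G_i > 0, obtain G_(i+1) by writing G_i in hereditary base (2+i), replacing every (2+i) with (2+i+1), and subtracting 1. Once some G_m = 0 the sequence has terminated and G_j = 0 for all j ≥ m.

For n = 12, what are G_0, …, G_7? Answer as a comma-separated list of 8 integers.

12, 107, 1065, 15685, 280019, 5764910, 134217867, 3486784574

[0] 12 ≡ 2^(2 + 1) + 2^2 (base 2). Lift 3: 108. −1: 107.
[1] 107 ≡ 3^(3 + 1) + 2·3^2 + 2·3 + 2 (base 3). Lift 4: 1066. −1: 1065.
[2] 1065 ≡ 4^(4 + 1) + 2·4^2 + 2·4 + 1 (base 4). Lift 5: 15686. −1: 15685.
[3] 15685 ≡ 5^(5 + 1) + 2·5^2 + 2·5 (base 5). Lift 6: 280020. −1: 280019.
[4] 280019 ≡ 6^(6 + 1) + 2·6^2 + 6 + 5 (base 6). Lift 7: 5764911. −1: 5764910.
[5] 5764910 ≡ 7^(7 + 1) + 2·7^2 + 7 + 4 (base 7). Lift 8: 134217868. −1: 134217867.
[6] 134217867 ≡ 8^(8 + 1) + 2·8^2 + 8 + 3 (base 8). Lift 9: 3486784575. −1: 3486784574.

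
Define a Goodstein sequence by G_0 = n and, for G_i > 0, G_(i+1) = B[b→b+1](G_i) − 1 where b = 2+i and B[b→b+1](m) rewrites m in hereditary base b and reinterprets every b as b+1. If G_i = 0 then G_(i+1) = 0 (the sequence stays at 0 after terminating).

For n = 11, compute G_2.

step 0: 11 = 2^(2 + 1) + 2 + 1; sub 3 for 2: 3^(3 + 1) + 3 + 1; = 85; G_1 = 85−1 = 84
step 1: 84 = 3^(3 + 1) + 3; sub 4 for 3: 4^(4 + 1) + 4; = 1028; G_2 = 1028−1 = 1027

1027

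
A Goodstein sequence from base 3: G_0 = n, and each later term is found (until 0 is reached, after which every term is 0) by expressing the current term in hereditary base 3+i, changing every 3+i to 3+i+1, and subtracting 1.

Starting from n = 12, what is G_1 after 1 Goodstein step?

[0] 12 ≡ 3^2 + 3 (base 3). Lift 4: 20. −1: 19.
[1] 19 ≡ 4^2 + 3 (base 4). Lift 5: 28. −1: 27.

19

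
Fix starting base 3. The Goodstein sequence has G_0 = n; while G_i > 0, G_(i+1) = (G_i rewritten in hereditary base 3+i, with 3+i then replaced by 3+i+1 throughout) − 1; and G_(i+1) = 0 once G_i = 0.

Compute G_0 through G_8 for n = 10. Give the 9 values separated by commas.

step 0: 10 = 3^2 + 1; sub 4 for 3: 4^2 + 1; = 17; G_1 = 17−1 = 16
step 1: 16 = 4^2; sub 5 for 4: 5^2; = 25; G_2 = 25−1 = 24
step 2: 24 = 4·5 + 4; sub 6 for 5: 4·6 + 4; = 28; G_3 = 28−1 = 27
step 3: 27 = 4·6 + 3; sub 7 for 6: 4·7 + 3; = 31; G_4 = 31−1 = 30
step 4: 30 = 4·7 + 2; sub 8 for 7: 4·8 + 2; = 34; G_5 = 34−1 = 33
step 5: 33 = 4·8 + 1; sub 9 for 8: 4·9 + 1; = 37; G_6 = 37−1 = 36
step 6: 36 = 4·9; sub 10 for 9: 4·10; = 40; G_7 = 40−1 = 39
step 7: 39 = 3·10 + 9; sub 11 for 10: 3·11 + 9; = 42; G_8 = 42−1 = 41

10, 16, 24, 27, 30, 33, 36, 39, 41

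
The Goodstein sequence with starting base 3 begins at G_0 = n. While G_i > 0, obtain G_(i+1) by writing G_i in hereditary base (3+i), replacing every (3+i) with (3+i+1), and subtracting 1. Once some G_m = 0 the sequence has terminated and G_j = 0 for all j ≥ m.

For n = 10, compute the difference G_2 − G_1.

8

G_0=10  [base 3] 3^2 + 1  →[3↦4]→  4^2 + 1 = 17  −1 ⇒ G_1=16
G_1=16  [base 4] 4^2  →[4↦5]→  5^2 = 25  −1 ⇒ G_2=24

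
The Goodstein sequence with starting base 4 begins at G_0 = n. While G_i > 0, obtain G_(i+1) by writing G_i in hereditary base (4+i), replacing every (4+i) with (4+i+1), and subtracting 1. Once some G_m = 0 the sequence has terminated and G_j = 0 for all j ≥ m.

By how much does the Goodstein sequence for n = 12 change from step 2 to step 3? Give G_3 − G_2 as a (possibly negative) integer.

1

G_0=12  [base 4] 3·4  →[4↦5]→  3·5 = 15  −1 ⇒ G_1=14
G_1=14  [base 5] 2·5 + 4  →[5↦6]→  2·6 + 4 = 16  −1 ⇒ G_2=15
G_2=15  [base 6] 2·6 + 3  →[6↦7]→  2·7 + 3 = 17  −1 ⇒ G_3=16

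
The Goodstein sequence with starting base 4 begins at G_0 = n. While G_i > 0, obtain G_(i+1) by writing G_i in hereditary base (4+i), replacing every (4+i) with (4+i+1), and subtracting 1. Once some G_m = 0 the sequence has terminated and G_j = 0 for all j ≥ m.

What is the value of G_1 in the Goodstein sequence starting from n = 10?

base 4: 10 = 2·4 + 2; at 5: 2·5 + 2 = 12; next = 11
base 5: 11 = 2·5 + 1; at 6: 2·6 + 1 = 13; next = 12

11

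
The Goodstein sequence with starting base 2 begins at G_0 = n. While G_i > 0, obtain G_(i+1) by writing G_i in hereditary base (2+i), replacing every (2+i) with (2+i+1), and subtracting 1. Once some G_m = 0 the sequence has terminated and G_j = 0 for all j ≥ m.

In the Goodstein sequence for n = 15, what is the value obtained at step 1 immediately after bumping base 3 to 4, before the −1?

1284

[0] 15 ≡ 2^(2 + 1) + 2^2 + 2 + 1 (base 2). Lift 3: 112. −1: 111.
[1] 111 ≡ 3^(3 + 1) + 3^3 + 3 (base 3). Lift 4: 1284. −1: 1283.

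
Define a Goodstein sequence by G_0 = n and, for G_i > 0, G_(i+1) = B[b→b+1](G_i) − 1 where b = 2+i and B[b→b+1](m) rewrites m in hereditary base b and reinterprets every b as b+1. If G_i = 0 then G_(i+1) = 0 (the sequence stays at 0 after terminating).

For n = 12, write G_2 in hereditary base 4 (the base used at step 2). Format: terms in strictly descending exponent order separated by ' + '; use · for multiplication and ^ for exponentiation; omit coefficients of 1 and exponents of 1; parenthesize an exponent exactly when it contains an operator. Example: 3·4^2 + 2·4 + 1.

4^(4 + 1) + 2·4^2 + 2·4 + 1

base 2: 12 = 2^(2 + 1) + 2^2; at 3: 3^(3 + 1) + 3^3 = 108; next = 107
base 3: 107 = 3^(3 + 1) + 2·3^2 + 2·3 + 2; at 4: 4^(4 + 1) + 2·4^2 + 2·4 + 2 = 1066; next = 1065
base 4: 1065 = 4^(4 + 1) + 2·4^2 + 2·4 + 1; at 5: 5^(5 + 1) + 2·5^2 + 2·5 + 1 = 15686; next = 15685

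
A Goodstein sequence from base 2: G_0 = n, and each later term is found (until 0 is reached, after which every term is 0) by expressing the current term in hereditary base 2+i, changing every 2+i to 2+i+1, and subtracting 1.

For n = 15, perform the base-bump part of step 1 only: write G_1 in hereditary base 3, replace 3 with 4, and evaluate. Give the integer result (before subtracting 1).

[0] 15 ≡ 2^(2 + 1) + 2^2 + 2 + 1 (base 2). Lift 3: 112. −1: 111.
[1] 111 ≡ 3^(3 + 1) + 3^3 + 3 (base 3). Lift 4: 1284. −1: 1283.

1284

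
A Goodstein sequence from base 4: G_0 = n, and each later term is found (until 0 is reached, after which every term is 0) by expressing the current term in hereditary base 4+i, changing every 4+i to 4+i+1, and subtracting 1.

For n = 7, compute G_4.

7

base 4: 7 = 4 + 3; at 5: 5 + 3 = 8; next = 7
base 5: 7 = 5 + 2; at 6: 6 + 2 = 8; next = 7
base 6: 7 = 6 + 1; at 7: 7 + 1 = 8; next = 7
base 7: 7 = 7; at 8: 8 = 8; next = 7
base 8: 7 = 7; at 9: 7 = 7; next = 6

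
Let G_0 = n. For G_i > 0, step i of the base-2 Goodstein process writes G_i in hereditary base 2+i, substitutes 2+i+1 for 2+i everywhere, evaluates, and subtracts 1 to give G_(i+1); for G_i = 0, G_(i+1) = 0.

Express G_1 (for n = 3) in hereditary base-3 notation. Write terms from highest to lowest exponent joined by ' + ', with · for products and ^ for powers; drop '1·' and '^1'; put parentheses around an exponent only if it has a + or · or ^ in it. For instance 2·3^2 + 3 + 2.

3

(0) 3|_2 = 2 + 1 ↦ 3 + 1|_3 = 4 ⇒ 3
(1) 3|_3 = 3 ↦ 4|_4 = 4 ⇒ 3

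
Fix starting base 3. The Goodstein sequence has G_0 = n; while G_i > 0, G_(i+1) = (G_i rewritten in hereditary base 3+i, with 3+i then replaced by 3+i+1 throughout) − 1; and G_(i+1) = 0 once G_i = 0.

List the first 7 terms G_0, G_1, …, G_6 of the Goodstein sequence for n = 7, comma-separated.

7, 8, 9, 9, 9, 9, 9

base 3: 7 = 2·3 + 1; at 4: 2·4 + 1 = 9; next = 8
base 4: 8 = 2·4; at 5: 2·5 = 10; next = 9
base 5: 9 = 5 + 4; at 6: 6 + 4 = 10; next = 9
base 6: 9 = 6 + 3; at 7: 7 + 3 = 10; next = 9
base 7: 9 = 7 + 2; at 8: 8 + 2 = 10; next = 9
base 8: 9 = 8 + 1; at 9: 9 + 1 = 10; next = 9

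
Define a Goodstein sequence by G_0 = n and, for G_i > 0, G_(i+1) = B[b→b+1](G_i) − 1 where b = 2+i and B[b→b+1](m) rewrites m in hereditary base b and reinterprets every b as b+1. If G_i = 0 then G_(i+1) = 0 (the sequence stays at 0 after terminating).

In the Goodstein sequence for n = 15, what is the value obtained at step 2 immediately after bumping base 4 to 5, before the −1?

18753

step 0: 15 = 2^(2 + 1) + 2^2 + 2 + 1; sub 3 for 2: 3^(3 + 1) + 3^3 + 3 + 1; = 112; G_1 = 112−1 = 111
step 1: 111 = 3^(3 + 1) + 3^3 + 3; sub 4 for 3: 4^(4 + 1) + 4^4 + 4; = 1284; G_2 = 1284−1 = 1283
step 2: 1283 = 4^(4 + 1) + 4^4 + 3; sub 5 for 4: 5^(5 + 1) + 5^5 + 3; = 18753; G_3 = 18753−1 = 18752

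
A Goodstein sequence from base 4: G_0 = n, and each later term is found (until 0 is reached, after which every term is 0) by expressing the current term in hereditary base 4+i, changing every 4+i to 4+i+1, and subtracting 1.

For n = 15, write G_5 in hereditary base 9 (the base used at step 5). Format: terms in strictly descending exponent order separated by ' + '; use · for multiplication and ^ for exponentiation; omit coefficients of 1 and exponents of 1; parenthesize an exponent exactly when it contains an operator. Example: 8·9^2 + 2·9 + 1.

2·9 + 6

step 0: 15 = 3·4 + 3; sub 5 for 4: 3·5 + 3; = 18; G_1 = 18−1 = 17
step 1: 17 = 3·5 + 2; sub 6 for 5: 3·6 + 2; = 20; G_2 = 20−1 = 19
step 2: 19 = 3·6 + 1; sub 7 for 6: 3·7 + 1; = 22; G_3 = 22−1 = 21
step 3: 21 = 3·7; sub 8 for 7: 3·8; = 24; G_4 = 24−1 = 23
step 4: 23 = 2·8 + 7; sub 9 for 8: 2·9 + 7; = 25; G_5 = 25−1 = 24
step 5: 24 = 2·9 + 6; sub 10 for 9: 2·10 + 6; = 26; G_6 = 26−1 = 25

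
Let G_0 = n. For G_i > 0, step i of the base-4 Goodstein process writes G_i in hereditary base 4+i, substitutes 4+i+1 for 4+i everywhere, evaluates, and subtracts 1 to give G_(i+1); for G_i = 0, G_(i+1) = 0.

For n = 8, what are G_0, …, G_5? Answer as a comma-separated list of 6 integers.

8, 9, 9, 9, 9, 9

[0] 8 ≡ 2·4 (base 4). Lift 5: 10. −1: 9.
[1] 9 ≡ 5 + 4 (base 5). Lift 6: 10. −1: 9.
[2] 9 ≡ 6 + 3 (base 6). Lift 7: 10. −1: 9.
[3] 9 ≡ 7 + 2 (base 7). Lift 8: 10. −1: 9.
[4] 9 ≡ 8 + 1 (base 8). Lift 9: 10. −1: 9.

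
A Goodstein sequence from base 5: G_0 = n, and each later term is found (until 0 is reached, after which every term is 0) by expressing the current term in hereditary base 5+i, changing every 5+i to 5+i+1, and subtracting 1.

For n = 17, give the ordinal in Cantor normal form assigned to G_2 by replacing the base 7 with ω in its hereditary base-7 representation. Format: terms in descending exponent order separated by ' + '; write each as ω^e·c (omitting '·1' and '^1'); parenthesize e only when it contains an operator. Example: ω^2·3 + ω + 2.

(0) 17|_5 = 3·5 + 2 ↦ 3·6 + 2|_6 = 20 ⇒ 19
(1) 19|_6 = 3·6 + 1 ↦ 3·7 + 1|_7 = 22 ⇒ 21

ω·3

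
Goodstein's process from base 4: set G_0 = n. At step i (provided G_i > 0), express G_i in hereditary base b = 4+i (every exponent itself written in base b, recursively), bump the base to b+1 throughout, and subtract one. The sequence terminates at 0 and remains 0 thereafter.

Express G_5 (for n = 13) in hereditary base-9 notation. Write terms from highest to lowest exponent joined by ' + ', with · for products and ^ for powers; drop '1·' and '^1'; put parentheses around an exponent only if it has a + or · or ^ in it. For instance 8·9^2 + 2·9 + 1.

13 —HB4→ 3·4 + 1 —bump→ 3·5 + 1 = 16 —(−1)→ 15
15 —HB5→ 3·5 —bump→ 3·6 = 18 —(−1)→ 17
17 —HB6→ 2·6 + 5 —bump→ 2·7 + 5 = 19 —(−1)→ 18
18 —HB7→ 2·7 + 4 —bump→ 2·8 + 4 = 20 —(−1)→ 19
19 —HB8→ 2·8 + 3 —bump→ 2·9 + 3 = 21 —(−1)→ 20
20 —HB9→ 2·9 + 2 —bump→ 2·10 + 2 = 22 —(−1)→ 21

2·9 + 2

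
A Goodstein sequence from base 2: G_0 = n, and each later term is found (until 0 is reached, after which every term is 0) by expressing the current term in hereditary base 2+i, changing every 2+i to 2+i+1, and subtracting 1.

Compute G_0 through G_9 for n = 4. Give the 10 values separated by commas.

4, 26, 41, 60, 83, 109, 139, 173, 211, 253

step 0: 4 = 2^2; sub 3 for 2: 3^3; = 27; G_1 = 27−1 = 26
step 1: 26 = 2·3^2 + 2·3 + 2; sub 4 for 3: 2·4^2 + 2·4 + 2; = 42; G_2 = 42−1 = 41
step 2: 41 = 2·4^2 + 2·4 + 1; sub 5 for 4: 2·5^2 + 2·5 + 1; = 61; G_3 = 61−1 = 60
step 3: 60 = 2·5^2 + 2·5; sub 6 for 5: 2·6^2 + 2·6; = 84; G_4 = 84−1 = 83
step 4: 83 = 2·6^2 + 6 + 5; sub 7 for 6: 2·7^2 + 7 + 5; = 110; G_5 = 110−1 = 109
step 5: 109 = 2·7^2 + 7 + 4; sub 8 for 7: 2·8^2 + 8 + 4; = 140; G_6 = 140−1 = 139
step 6: 139 = 2·8^2 + 8 + 3; sub 9 for 8: 2·9^2 + 9 + 3; = 174; G_7 = 174−1 = 173
step 7: 173 = 2·9^2 + 9 + 2; sub 10 for 9: 2·10^2 + 10 + 2; = 212; G_8 = 212−1 = 211
step 8: 211 = 2·10^2 + 10 + 1; sub 11 for 10: 2·11^2 + 11 + 1; = 254; G_9 = 254−1 = 253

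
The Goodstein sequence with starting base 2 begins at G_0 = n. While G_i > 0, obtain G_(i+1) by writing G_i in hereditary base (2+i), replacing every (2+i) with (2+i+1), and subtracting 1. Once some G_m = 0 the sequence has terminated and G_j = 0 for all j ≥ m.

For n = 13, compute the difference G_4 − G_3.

step 0: 13 = 2^(2 + 1) + 2^2 + 1; sub 3 for 2: 3^(3 + 1) + 3^3 + 1; = 109; G_1 = 109−1 = 108
step 1: 108 = 3^(3 + 1) + 3^3; sub 4 for 3: 4^(4 + 1) + 4^4; = 1280; G_2 = 1280−1 = 1279
step 2: 1279 = 4^(4 + 1) + 3·4^3 + 3·4^2 + 3·4 + 3; sub 5 for 4: 5^(5 + 1) + 3·5^3 + 3·5^2 + 3·5 + 3; = 16093; G_3 = 16093−1 = 16092
step 3: 16092 = 5^(5 + 1) + 3·5^3 + 3·5^2 + 3·5 + 2; sub 6 for 5: 6^(6 + 1) + 3·6^3 + 3·6^2 + 3·6 + 2; = 280712; G_4 = 280712−1 = 280711

264619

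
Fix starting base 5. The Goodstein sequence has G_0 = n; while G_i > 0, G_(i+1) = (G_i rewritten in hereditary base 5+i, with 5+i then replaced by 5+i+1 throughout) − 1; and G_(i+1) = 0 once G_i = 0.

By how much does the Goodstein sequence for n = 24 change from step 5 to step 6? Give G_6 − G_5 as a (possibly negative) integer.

(0) 24|_5 = 4·5 + 4 ↦ 4·6 + 4|_6 = 28 ⇒ 27
(1) 27|_6 = 4·6 + 3 ↦ 4·7 + 3|_7 = 31 ⇒ 30
(2) 30|_7 = 4·7 + 2 ↦ 4·8 + 2|_8 = 34 ⇒ 33
(3) 33|_8 = 4·8 + 1 ↦ 4·9 + 1|_9 = 37 ⇒ 36
(4) 36|_9 = 4·9 ↦ 4·10|_10 = 40 ⇒ 39
(5) 39|_10 = 3·10 + 9 ↦ 3·11 + 9|_11 = 42 ⇒ 41

2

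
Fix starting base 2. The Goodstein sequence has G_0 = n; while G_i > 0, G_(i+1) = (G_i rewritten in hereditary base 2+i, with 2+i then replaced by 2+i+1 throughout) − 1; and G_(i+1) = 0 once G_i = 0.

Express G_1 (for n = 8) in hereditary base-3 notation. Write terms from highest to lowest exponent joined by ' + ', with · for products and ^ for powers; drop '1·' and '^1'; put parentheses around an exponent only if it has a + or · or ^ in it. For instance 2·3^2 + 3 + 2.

2·3^3 + 2·3^2 + 2·3 + 2

base 2: 8 = 2^(2 + 1); at 3: 3^(3 + 1) = 81; next = 80
base 3: 80 = 2·3^3 + 2·3^2 + 2·3 + 2; at 4: 2·4^4 + 2·4^2 + 2·4 + 2 = 554; next = 553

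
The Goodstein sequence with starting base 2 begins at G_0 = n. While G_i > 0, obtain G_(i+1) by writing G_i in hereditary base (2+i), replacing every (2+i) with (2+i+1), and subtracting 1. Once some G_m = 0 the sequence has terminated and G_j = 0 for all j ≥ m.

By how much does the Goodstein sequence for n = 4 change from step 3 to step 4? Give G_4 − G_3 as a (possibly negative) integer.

4 —HB2→ 2^2 —bump→ 3^3 = 27 —(−1)→ 26
26 —HB3→ 2·3^2 + 2·3 + 2 —bump→ 2·4^2 + 2·4 + 2 = 42 —(−1)→ 41
41 —HB4→ 2·4^2 + 2·4 + 1 —bump→ 2·5^2 + 2·5 + 1 = 61 —(−1)→ 60
60 —HB5→ 2·5^2 + 2·5 —bump→ 2·6^2 + 2·6 = 84 —(−1)→ 83

23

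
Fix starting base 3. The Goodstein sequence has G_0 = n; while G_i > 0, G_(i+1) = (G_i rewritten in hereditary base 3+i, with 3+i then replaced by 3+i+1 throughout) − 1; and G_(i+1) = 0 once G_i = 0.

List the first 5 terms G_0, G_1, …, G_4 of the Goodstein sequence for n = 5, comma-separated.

5, 5, 5, 5, 4

G_0=5  [base 3] 3 + 2  →[3↦4]→  4 + 2 = 6  −1 ⇒ G_1=5
G_1=5  [base 4] 4 + 1  →[4↦5]→  5 + 1 = 6  −1 ⇒ G_2=5
G_2=5  [base 5] 5  →[5↦6]→  6 = 6  −1 ⇒ G_3=5
G_3=5  [base 6] 5  →[6↦7]→  5 = 5  −1 ⇒ G_4=4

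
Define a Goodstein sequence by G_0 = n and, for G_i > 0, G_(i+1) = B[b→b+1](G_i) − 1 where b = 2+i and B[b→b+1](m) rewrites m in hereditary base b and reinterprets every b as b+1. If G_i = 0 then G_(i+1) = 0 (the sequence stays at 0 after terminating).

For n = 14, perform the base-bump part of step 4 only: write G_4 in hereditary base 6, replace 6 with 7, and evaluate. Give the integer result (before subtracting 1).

5862841

i=0: 14 = 2^(2 + 1) + 2^2 + 2 (b=2); 2→3: 3^(3 + 1) + 3^3 + 3 = 111; 111−1 = 110
i=1: 110 = 3^(3 + 1) + 3^3 + 2 (b=3); 3→4: 4^(4 + 1) + 4^4 + 2 = 1282; 1282−1 = 1281
i=2: 1281 = 4^(4 + 1) + 4^4 + 1 (b=4); 4→5: 5^(5 + 1) + 5^5 + 1 = 18751; 18751−1 = 18750
i=3: 18750 = 5^(5 + 1) + 5^5 (b=5); 5→6: 6^(6 + 1) + 6^6 = 326592; 326592−1 = 326591
i=4: 326591 = 6^(6 + 1) + 5·6^5 + 5·6^4 + 5·6^3 + 5·6^2 + 5·6 + 5 (b=6); 6→7: 7^(7 + 1) + 5·7^5 + 5·7^4 + 5·7^3 + 5·7^2 + 5·7 + 5 = 5862841; 5862841−1 = 5862840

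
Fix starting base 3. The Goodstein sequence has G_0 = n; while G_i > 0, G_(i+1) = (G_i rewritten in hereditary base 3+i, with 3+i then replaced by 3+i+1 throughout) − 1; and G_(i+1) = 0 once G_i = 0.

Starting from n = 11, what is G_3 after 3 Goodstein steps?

11 —HB3→ 3^2 + 2 —bump→ 4^2 + 2 = 18 —(−1)→ 17
17 —HB4→ 4^2 + 1 —bump→ 5^2 + 1 = 26 —(−1)→ 25
25 —HB5→ 5^2 —bump→ 6^2 = 36 —(−1)→ 35

35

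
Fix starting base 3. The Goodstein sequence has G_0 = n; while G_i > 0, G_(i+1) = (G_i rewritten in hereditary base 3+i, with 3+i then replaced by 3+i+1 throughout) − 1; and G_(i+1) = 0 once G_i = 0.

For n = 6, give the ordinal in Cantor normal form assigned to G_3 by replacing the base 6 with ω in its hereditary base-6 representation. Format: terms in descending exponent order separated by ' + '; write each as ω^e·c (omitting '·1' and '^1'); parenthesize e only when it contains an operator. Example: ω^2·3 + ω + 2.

G_0=6  [base 3] 2·3  →[3↦4]→  2·4 = 8  −1 ⇒ G_1=7
G_1=7  [base 4] 4 + 3  →[4↦5]→  5 + 3 = 8  −1 ⇒ G_2=7
G_2=7  [base 5] 5 + 2  →[5↦6]→  6 + 2 = 8  −1 ⇒ G_3=7
G_3=7  [base 6] 6 + 1  →[6↦7]→  7 + 1 = 8  −1 ⇒ G_4=7

ω + 1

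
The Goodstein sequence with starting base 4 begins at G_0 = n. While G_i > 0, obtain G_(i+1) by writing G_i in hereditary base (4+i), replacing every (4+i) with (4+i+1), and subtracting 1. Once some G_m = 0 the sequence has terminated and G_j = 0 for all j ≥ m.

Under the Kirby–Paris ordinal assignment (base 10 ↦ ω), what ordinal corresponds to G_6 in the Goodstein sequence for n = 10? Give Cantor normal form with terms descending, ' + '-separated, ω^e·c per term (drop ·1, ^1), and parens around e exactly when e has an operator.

ω + 3

G_0=10  [base 4] 2·4 + 2  →[4↦5]→  2·5 + 2 = 12  −1 ⇒ G_1=11
G_1=11  [base 5] 2·5 + 1  →[5↦6]→  2·6 + 1 = 13  −1 ⇒ G_2=12
G_2=12  [base 6] 2·6  →[6↦7]→  2·7 = 14  −1 ⇒ G_3=13
G_3=13  [base 7] 7 + 6  →[7↦8]→  8 + 6 = 14  −1 ⇒ G_4=13
G_4=13  [base 8] 8 + 5  →[8↦9]→  9 + 5 = 14  −1 ⇒ G_5=13
G_5=13  [base 9] 9 + 4  →[9↦10]→  10 + 4 = 14  −1 ⇒ G_6=13
G_6=13  [base 10] 10 + 3  →[10↦11]→  11 + 3 = 14  −1 ⇒ G_7=13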